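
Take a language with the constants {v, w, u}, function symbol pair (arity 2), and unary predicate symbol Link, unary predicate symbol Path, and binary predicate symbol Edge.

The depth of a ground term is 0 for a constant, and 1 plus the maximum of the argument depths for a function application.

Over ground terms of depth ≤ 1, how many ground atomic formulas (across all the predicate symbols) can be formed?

168

First count ground terms of depth ≤ 1.
If N_k denotes the number of depth-≤k ground terms, the 3 constants give N_0 = 3, and each function symbol of arity r contributes N_{k-1}^r new terms at level k: N_k = 3 + N_{k-1}^2.
N_0 = 3
N_1 = 3 + 3^2 = 12
Explicitly: v, w, u, pair(v, v), pair(v, w), pair(v, u), pair(w, v), pair(w, w), pair(w, u), pair(u, v), pair(u, w), pair(u, u).
So |H| = 12.
Ground atoms are formed by filling each argument slot of a predicate with a term from H, so an r-ary predicate gives |H|^r atoms:
  Link: 12;  Path: 12;  Edge: 12^2 = 144
Total ground atoms: 12 + 12 + 144 = 168.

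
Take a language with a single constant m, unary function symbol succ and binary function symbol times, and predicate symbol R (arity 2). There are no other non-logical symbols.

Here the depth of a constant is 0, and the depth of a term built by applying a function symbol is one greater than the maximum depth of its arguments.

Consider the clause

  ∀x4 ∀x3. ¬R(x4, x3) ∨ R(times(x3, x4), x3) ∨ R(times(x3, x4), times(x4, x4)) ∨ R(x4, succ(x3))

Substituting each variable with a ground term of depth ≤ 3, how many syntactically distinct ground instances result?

33489

Ground terms of depth ≤ 3:
  Let N_k = |{terms of depth ≤ k}|. Then N_0 = 1 and N_k = 1 + N_{k-1} + N_{k-1}^2 for k ≥ 1 (one summand per function symbol, arity giving the exponent).
  N_0 = 1
  N_1 = 1 + 1 + 1^2 = 3
  N_2 = 1 + 3 + 3^2 = 13
  N_3 = 1 + 13 + 13^2 = 183
So there are 183 ground terms available for substitution.
The body mentions every one of the 2 quantified variables; since ground terms form a free algebra, no two substitutions collapse to the same formula.
Number of ground instances = 183^2 = 33489.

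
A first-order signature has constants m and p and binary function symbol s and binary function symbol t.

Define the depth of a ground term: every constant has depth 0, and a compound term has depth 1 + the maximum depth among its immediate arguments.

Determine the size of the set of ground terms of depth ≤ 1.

Write N_k for the number of ground terms of depth ≤ k. A term of depth ≤ k is either a constant or a function symbol applied to arguments of depth ≤ k−1, so N_k = 2 + N_{k-1}^2 + N_{k-1}^2.
N_0 = 2
N_1 = 2 + 2^2 + 2^2 = 10
Explicitly: m, p, s(m, m), s(m, p), s(p, m), s(p, p), t(m, m), t(m, p), t(p, m), t(p, p).

10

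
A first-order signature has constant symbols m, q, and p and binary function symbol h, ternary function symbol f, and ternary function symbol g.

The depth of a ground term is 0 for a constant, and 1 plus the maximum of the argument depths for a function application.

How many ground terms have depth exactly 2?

579285

Count level by level. With function symbols h/2, f/3, g/3, the terms of depth ≤ k are the 3 constants together with each function applied to depth-≤(k−1) tuples, so N_k = 3 + N_{k-1}^2 + N_{k-1}^3 + N_{k-1}^3.
N_0 = 3
N_1 = 3 + 3^2 + 3^3 + 3^3 = 66
N_2 = 3 + 66^2 + 66^3 + 66^3 = 579351
Terms of depth exactly 2: N_2 − N_1 = 579351 − 66 = 579285.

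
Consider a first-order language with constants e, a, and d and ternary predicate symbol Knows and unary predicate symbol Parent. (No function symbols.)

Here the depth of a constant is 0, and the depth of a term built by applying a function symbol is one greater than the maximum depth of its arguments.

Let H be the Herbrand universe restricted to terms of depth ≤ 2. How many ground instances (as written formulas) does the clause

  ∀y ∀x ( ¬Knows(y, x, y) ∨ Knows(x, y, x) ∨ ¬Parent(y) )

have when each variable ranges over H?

9

Ground terms of depth ≤ 2:
  With no function symbols every ground term is a constant, so there are exactly 3 ground terms at every depth bound.
  N_0 = 3
  N_1 = 3
  N_2 = 3
  Explicitly: e, a, d.
So there are 3 ground terms available for substitution.
There are 2 variables to instantiate (y, x), each occurring in at least one literal, so different choices give different ground instances.
Number of ground instances = 3^2 = 9.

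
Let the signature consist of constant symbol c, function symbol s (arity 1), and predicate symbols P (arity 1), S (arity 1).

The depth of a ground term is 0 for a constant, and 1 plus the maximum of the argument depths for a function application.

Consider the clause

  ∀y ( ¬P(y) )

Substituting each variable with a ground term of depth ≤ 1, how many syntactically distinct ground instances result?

Ground terms of depth ≤ 1:
  If N_k denotes the number of depth-≤k ground terms, the 1 constant gives N_0 = 1, and each function symbol of arity r contributes N_{k-1}^r new terms at level k: N_k = 1 + N_{k-1}.
  N_0 = 1
  N_1 = 1 + 1 = 2
So there are 2 ground terms available for substitution.
The variable y ranges independently over the available ground terms, and distinct assignments produce distinct instances.
Number of ground instances = 2.

2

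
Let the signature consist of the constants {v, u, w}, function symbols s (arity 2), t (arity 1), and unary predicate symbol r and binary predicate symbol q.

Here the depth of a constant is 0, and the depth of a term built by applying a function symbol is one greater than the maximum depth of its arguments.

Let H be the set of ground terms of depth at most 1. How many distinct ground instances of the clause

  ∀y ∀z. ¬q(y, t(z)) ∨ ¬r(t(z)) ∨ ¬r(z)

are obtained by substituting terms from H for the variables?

Ground terms of depth ≤ 1:
  Let N_k count ground terms of depth at most k. Each non-constant term of depth ≤ k is some function symbol applied to depth-≤(k−1) arguments, giving N_k = 3 + N_{k-1}^2 + N_{k-1}.
  N_0 = 3
  N_1 = 3 + 3^2 + 3 = 15
So there are 15 ground terms available for substitution.
Each of y, z ranges independently over the available ground terms, and distinct assignments produce distinct instances.
Number of ground instances = 15^2 = 225.

225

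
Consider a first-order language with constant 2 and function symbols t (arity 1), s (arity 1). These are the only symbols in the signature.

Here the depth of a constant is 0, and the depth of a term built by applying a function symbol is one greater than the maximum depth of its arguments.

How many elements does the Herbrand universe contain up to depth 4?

Count level by level. With function symbols t/1, s/1, the terms of depth ≤ k are the 1 constant together with each function applied to depth-≤(k−1) tuples, so N_k = 1 + N_{k-1} + N_{k-1}.
N_0 = 1
N_1 = 1 + 1 + 1 = 3
N_2 = 1 + 3 + 3 = 7
N_3 = 1 + 7 + 7 = 15
N_4 = 1 + 15 + 15 = 31

31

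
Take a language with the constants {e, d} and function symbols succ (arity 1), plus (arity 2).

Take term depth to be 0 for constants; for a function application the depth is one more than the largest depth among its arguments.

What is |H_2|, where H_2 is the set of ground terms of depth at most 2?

74

Let N_k count ground terms of depth at most k. Each non-constant term of depth ≤ k is some function symbol applied to depth-≤(k−1) arguments, giving N_k = 2 + N_{k-1} + N_{k-1}^2.
N_0 = 2
N_1 = 2 + 2 + 2^2 = 8
N_2 = 2 + 8 + 8^2 = 74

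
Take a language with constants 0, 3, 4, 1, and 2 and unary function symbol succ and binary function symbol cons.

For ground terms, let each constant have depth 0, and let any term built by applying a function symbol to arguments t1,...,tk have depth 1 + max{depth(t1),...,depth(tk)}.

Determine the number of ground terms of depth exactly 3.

1600230

Count level by level. With function symbols succ/1, cons/2, the terms of depth ≤ k are the 5 constants together with each function applied to depth-≤(k−1) tuples, so N_k = 5 + N_{k-1} + N_{k-1}^2.
N_0 = 5
N_1 = 5 + 5 + 5^2 = 35
N_2 = 5 + 35 + 35^2 = 1265
N_3 = 5 + 1265 + 1265^2 = 1601495
Terms of depth exactly 3: N_3 − N_2 = 1601495 − 1265 = 1600230.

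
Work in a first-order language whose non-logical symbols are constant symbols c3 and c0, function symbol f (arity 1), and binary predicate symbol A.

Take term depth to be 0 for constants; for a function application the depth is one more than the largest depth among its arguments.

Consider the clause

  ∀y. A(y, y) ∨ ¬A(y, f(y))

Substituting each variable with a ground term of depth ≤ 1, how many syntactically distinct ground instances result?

Ground terms of depth ≤ 1:
  Let N_k count ground terms of depth at most k. Each non-constant term of depth ≤ k is some function symbol applied to depth-≤(k−1) arguments, giving N_k = 2 + N_{k-1}.
  N_0 = 2
  N_1 = 2 + 2 = 4
  Explicitly: c3, c0, f(c3), f(c0).
So there are 4 ground terms available for substitution.
The clause has 1 distinct variable (y), which appears in the body. In the free term algebra distinct substitutions yield syntactically distinct ground instances.
Number of ground instances = 4.

4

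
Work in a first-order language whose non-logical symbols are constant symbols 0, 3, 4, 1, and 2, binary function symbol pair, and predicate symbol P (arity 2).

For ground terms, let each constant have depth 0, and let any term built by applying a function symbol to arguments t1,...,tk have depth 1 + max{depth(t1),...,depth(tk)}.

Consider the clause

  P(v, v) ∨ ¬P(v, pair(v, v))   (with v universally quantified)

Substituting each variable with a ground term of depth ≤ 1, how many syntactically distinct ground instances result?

Ground terms of depth ≤ 1:
  Count level by level. With function symbols pair/2, the terms of depth ≤ k are the 5 constants together with each function applied to depth-≤(k−1) tuples, so N_k = 5 + N_{k-1}^2.
  N_0 = 5
  N_1 = 5 + 5^2 = 30
So there are 30 ground terms available for substitution.
The body mentions the single quantified variable v; since ground terms form a free algebra, no two substitutions collapse to the same formula.
Number of ground instances = 30.

30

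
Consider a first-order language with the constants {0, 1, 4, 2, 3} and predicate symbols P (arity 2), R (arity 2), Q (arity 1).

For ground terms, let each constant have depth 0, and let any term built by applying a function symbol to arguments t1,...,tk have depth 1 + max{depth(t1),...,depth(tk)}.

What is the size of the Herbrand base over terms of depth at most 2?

First count ground terms of depth ≤ 2.
With no function symbols every ground term is a constant, so there are exactly 5 ground terms at every depth bound.
N_0 = 5
N_1 = 5
N_2 = 5
So |H| = 5.
Ground atoms are formed by filling each argument slot of a predicate with a term from H, so an r-ary predicate gives |H|^r atoms:
  P: 5^2 = 25;  R: 5^2 = 25;  Q: 5
Total ground atoms: 25 + 25 + 5 = 55.

55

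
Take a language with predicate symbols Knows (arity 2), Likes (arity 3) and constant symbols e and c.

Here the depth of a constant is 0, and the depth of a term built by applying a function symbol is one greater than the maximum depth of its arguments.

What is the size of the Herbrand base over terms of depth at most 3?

First count ground terms of depth ≤ 3.
With no function symbols every ground term is a constant, so there are exactly 2 ground terms at every depth bound.
N_0 = 2
N_1 = 2
N_2 = 2
N_3 = 2
So |H| = 2.
A ground atom is a predicate applied to a tuple of terms from H, so the count is the sum over predicates of |H|^arity:
  Knows: 2^2 = 4;  Likes: 2^3 = 8
Total ground atoms: 4 + 8 = 12.

12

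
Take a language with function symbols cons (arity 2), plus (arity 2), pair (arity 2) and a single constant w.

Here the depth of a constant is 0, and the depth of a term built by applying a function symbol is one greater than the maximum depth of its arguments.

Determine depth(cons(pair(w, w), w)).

2

depth(pair(w, w)) = 1 + max(0, 0) = 1
depth(cons(pair(w, w), w)) = 1 + max(1, 0) = 2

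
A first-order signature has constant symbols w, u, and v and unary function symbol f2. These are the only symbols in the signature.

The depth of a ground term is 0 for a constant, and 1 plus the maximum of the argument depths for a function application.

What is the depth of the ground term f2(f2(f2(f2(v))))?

4

depth(f2(v)) = 1 + depth(v) = 1 + 0 = 1
depth(f2(f2(v))) = 1 + depth(f2(v)) = 1 + 1 = 2
depth(f2(f2(f2(v)))) = 1 + depth(f2(f2(v))) = 1 + 2 = 3
depth(f2(f2(f2(f2(v))))) = 1 + depth(f2(f2(f2(v)))) = 1 + 3 = 4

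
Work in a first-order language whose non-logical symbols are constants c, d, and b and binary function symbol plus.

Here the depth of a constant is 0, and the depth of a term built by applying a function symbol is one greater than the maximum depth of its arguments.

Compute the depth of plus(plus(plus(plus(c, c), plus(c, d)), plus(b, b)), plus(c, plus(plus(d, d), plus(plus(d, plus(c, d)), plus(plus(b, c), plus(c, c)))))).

depth(plus(c, c)) = 1 + max(0, 0) = 1
depth(plus(c, d)) = 1 + max(0, 0) = 1
depth(plus(plus(c, c), plus(c, d))) = 1 + max(1, 1) = 2
depth(plus(b, b)) = 1 + max(0, 0) = 1
depth(plus(plus(plus(c, c), plus(c, d)), plus(b, b))) = 1 + max(2, 1) = 3
depth(plus(d, d)) = 1 + max(0, 0) = 1
depth(plus(d, plus(c, d))) = 1 + max(0, 1) = 2
depth(plus(b, c)) = 1 + max(0, 0) = 1
depth(plus(plus(b, c), plus(c, c))) = 1 + max(1, 1) = 2
depth(plus(plus(d, plus(c, d)), plus(plus(b, c), plus(c, c)))) = 1 + max(2, 2) = 3
depth(plus(plus(d, d), plus(plus(d, plus(c, d)), plus(plus(b, c), plus(c, c))))) = 1 + max(1, 3) = 4
depth(plus(c, plus(plus(d, d), plus(plus(d, plus(c, d)), plus(plus(b, c), plus(c, c)))))) = 1 + max(0, 4) = 5
depth(plus(plus(plus(plus(c, c), plus(c, d)), plus(b, b)), plus(c, plus(plus(d, d), plus(plus(d, plus(c, d)), plus(plus(b, c), plus(c, c))))))) = 1 + max(3, 5) = 6

6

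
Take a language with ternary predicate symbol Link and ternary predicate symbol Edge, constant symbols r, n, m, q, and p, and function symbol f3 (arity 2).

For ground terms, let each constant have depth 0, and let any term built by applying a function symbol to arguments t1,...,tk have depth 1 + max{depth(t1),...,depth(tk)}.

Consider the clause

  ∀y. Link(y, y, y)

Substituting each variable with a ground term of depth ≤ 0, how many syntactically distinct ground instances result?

5

Ground terms of depth ≤ 0:
  Write N_k for the number of ground terms of depth ≤ k. A term of depth ≤ k is either a constant or a function symbol applied to arguments of depth ≤ k−1, so N_k = 5 + N_{k-1}^2.
  N_0 = 5
  Explicitly: r, n, m, q, p.
So there are 5 ground terms available for substitution.
The variable y ranges independently over the available ground terms, and distinct assignments produce distinct instances.
Number of ground instances = 5.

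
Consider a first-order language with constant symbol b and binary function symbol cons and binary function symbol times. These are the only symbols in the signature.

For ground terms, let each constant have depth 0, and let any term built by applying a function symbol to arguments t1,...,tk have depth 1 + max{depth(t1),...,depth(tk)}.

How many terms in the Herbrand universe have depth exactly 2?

16

Write N_k for the number of ground terms of depth ≤ k. A term of depth ≤ k is either a constant or a function symbol applied to arguments of depth ≤ k−1, so N_k = 1 + N_{k-1}^2 + N_{k-1}^2.
N_0 = 1
N_1 = 1 + 1^2 + 1^2 = 3
N_2 = 1 + 3^2 + 3^2 = 19
Terms of depth exactly 2: N_2 − N_1 = 19 − 3 = 16.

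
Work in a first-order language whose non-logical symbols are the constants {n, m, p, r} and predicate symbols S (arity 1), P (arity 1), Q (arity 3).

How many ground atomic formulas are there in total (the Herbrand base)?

With no function symbols, the Herbrand universe is just the 4 constants.
Ground atoms per predicate: S: 4, P: 4, Q: 4^3 = 64.
Herbrand base size = 4 + 4 + 64 = 72.

72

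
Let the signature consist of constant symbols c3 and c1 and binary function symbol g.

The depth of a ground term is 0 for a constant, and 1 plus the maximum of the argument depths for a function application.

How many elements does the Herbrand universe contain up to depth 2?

38

Let N_k = |{terms of depth ≤ k}|. Then N_0 = 2 and N_k = 2 + N_{k-1}^2 for k ≥ 1 (one summand per function symbol, arity giving the exponent).
N_0 = 2
N_1 = 2 + 2^2 = 6
N_2 = 2 + 6^2 = 38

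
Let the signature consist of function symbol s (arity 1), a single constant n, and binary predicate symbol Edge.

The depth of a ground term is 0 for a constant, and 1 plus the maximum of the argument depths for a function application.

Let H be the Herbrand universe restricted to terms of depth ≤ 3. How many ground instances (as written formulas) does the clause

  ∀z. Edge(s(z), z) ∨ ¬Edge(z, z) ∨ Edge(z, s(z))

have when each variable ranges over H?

Ground terms of depth ≤ 3:
  Let N_k = |{terms of depth ≤ k}|. Then N_0 = 1 and N_k = 1 + N_{k-1} for k ≥ 1 (one summand per function symbol, arity giving the exponent).
  N_0 = 1
  N_1 = 1 + 1 = 2
  N_2 = 1 + 2 = 3
  N_3 = 1 + 3 = 4
  Explicitly: n, s(n), s(s(n)), s(s(s(n))).
So there are 4 ground terms available for substitution.
The variable z ranges independently over the available ground terms, and distinct assignments produce distinct instances.
Number of ground instances = 4.

4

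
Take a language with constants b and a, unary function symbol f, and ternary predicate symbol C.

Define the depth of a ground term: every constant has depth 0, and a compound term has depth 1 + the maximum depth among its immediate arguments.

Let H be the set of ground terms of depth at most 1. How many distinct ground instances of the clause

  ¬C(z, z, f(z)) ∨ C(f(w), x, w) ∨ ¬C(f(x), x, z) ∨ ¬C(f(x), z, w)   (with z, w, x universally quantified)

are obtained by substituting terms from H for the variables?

64

Ground terms of depth ≤ 1:
  Let N_k count ground terms of depth at most k. Each non-constant term of depth ≤ k is some function symbol applied to depth-≤(k−1) arguments, giving N_k = 2 + N_{k-1}.
  N_0 = 2
  N_1 = 2 + 2 = 4
  Explicitly: b, a, f(b), f(a).
So there are 4 ground terms available for substitution.
There are 3 variables to instantiate (z, w, x), each occurring in at least one literal, so different choices give different ground instances.
Number of ground instances = 4^3 = 64.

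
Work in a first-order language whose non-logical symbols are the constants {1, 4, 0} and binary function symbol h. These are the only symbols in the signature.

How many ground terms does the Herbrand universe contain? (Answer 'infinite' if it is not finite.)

infinite

The signature has at least one function symbol (h, arity 2) and at least one constant (1).
Iterating h gives infinitely many distinct ground terms: 1, h(1, 1), h(h(1, 1), h(1, 1)), ...
So the Herbrand universe is infinite.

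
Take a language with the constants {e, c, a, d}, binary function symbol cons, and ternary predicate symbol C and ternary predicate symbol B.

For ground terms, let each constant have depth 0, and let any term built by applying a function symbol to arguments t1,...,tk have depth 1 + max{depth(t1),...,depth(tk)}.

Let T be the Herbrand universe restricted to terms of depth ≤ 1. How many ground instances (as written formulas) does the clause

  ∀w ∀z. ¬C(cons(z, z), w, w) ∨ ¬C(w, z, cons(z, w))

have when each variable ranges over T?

400

Ground terms of depth ≤ 1:
  Count level by level. With function symbols cons/2, the terms of depth ≤ k are the 4 constants together with each function applied to depth-≤(k−1) tuples, so N_k = 4 + N_{k-1}^2.
  N_0 = 4
  N_1 = 4 + 4^2 = 20
So there are 20 ground terms available for substitution.
There are 2 variables to instantiate (w, z), each occurring in at least one literal, so different choices give different ground instances.
Number of ground instances = 20^2 = 400.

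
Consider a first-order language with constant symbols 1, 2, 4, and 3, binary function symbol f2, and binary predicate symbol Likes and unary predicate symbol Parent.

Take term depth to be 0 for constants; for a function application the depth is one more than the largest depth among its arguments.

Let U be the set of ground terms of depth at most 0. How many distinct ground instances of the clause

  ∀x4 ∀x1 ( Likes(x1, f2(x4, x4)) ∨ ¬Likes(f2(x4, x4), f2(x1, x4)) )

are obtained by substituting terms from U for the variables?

16

Ground terms of depth ≤ 0:
  If N_k denotes the number of depth-≤k ground terms, the 4 constants give N_0 = 4, and each function symbol of arity r contributes N_{k-1}^r new terms at level k: N_k = 4 + N_{k-1}^2.
  N_0 = 4
So there are 4 ground terms available for substitution.
The body mentions every one of the 2 quantified variables; since ground terms form a free algebra, no two substitutions collapse to the same formula.
Number of ground instances = 4^2 = 16.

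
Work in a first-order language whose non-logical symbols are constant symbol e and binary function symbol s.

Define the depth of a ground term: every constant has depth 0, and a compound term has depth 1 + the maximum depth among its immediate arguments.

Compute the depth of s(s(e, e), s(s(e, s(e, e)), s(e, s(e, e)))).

depth(s(e, e)) = 1 + max(0, 0) = 1
depth(s(e, s(e, e))) = 1 + max(0, 1) = 2
depth(s(s(e, s(e, e)), s(e, s(e, e)))) = 1 + max(2, 2) = 3
depth(s(s(e, e), s(s(e, s(e, e)), s(e, s(e, e))))) = 1 + max(1, 3) = 4

4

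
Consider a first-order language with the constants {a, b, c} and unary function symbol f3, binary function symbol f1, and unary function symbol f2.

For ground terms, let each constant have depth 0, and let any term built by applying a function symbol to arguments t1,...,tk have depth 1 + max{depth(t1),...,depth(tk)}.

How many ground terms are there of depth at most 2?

If N_k denotes the number of depth-≤k ground terms, the 3 constants give N_0 = 3, and each function symbol of arity r contributes N_{k-1}^r new terms at level k: N_k = 3 + N_{k-1} + N_{k-1}^2 + N_{k-1}.
N_0 = 3
N_1 = 3 + 3 + 3^2 + 3 = 18
N_2 = 3 + 18 + 18^2 + 18 = 363

363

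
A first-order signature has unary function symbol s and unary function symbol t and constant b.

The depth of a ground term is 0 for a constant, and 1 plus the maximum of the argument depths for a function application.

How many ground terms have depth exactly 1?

2

If N_k denotes the number of depth-≤k ground terms, the 1 constant gives N_0 = 1, and each function symbol of arity r contributes N_{k-1}^r new terms at level k: N_k = 1 + N_{k-1} + N_{k-1}.
N_0 = 1
N_1 = 1 + 1 + 1 = 3
Terms of depth exactly 1: N_1 − N_0 = 3 − 1 = 2.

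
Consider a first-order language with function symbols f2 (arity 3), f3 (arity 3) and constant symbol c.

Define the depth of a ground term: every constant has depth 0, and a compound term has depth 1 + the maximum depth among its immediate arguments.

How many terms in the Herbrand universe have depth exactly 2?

52

Let N_k count ground terms of depth at most k. Each non-constant term of depth ≤ k is some function symbol applied to depth-≤(k−1) arguments, giving N_k = 1 + N_{k-1}^3 + N_{k-1}^3.
N_0 = 1
N_1 = 1 + 1^3 + 1^3 = 3
N_2 = 1 + 3^3 + 3^3 = 55
Terms of depth exactly 2: N_2 − N_1 = 55 − 3 = 52.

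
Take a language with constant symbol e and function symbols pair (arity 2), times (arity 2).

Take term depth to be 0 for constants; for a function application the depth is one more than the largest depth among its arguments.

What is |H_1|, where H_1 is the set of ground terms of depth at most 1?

3

Count level by level. With function symbols pair/2, times/2, the terms of depth ≤ k are the 1 constant together with each function applied to depth-≤(k−1) tuples, so N_k = 1 + N_{k-1}^2 + N_{k-1}^2.
N_0 = 1
N_1 = 1 + 1^2 + 1^2 = 3
Explicitly: e, pair(e, e), times(e, e).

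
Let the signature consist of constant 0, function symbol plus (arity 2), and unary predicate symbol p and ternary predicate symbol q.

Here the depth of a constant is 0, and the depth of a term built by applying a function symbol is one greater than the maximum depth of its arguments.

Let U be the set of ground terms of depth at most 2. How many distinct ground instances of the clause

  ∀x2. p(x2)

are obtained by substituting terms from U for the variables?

Ground terms of depth ≤ 2:
  Let N_k = |{terms of depth ≤ k}|. Then N_0 = 1 and N_k = 1 + N_{k-1}^2 for k ≥ 1 (one summand per function symbol, arity giving the exponent).
  N_0 = 1
  N_1 = 1 + 1^2 = 2
  N_2 = 1 + 2^2 = 5
So there are 5 ground terms available for substitution.
There is 1 variable to instantiate (x2),  occurring in at least one literal, so different choices give different ground instances.
Number of ground instances = 5.

5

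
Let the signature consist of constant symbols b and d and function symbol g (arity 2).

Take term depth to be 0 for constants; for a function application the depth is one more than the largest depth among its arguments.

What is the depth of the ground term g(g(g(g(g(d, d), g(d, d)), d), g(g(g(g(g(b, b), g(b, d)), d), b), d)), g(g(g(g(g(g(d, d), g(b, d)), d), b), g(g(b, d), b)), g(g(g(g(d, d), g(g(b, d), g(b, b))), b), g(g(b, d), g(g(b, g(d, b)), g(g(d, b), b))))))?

depth(g(d, d)) = 1 + max(0, 0) = 1
depth(g(g(d, d), g(d, d))) = 1 + max(1, 1) = 2
depth(g(g(g(d, d), g(d, d)), d)) = 1 + max(2, 0) = 3
depth(g(b, b)) = 1 + max(0, 0) = 1
depth(g(b, d)) = 1 + max(0, 0) = 1
depth(g(g(b, b), g(b, d))) = 1 + max(1, 1) = 2
depth(g(g(g(b, b), g(b, d)), d)) = 1 + max(2, 0) = 3
depth(g(g(g(g(b, b), g(b, d)), d), b)) = 1 + max(3, 0) = 4
depth(g(g(g(g(g(b, b), g(b, d)), d), b), d)) = 1 + max(4, 0) = 5
depth(g(g(g(g(d, d), g(d, d)), d), g(g(g(g(g(b, b), g(b, d)), d), b), d))) = 1 + max(3, 5) = 6
depth(g(g(d, d), g(b, d))) = 1 + max(1, 1) = 2
depth(g(g(g(d, d), g(b, d)), d)) = 1 + max(2, 0) = 3
depth(g(g(g(g(d, d), g(b, d)), d), b)) = 1 + max(3, 0) = 4
depth(g(g(b, d), b)) = 1 + max(1, 0) = 2
depth(g(g(g(g(g(d, d), g(b, d)), d), b), g(g(b, d), b))) = 1 + max(4, 2) = 5
depth(g(g(b, d), g(b, b))) = 1 + max(1, 1) = 2
depth(g(g(d, d), g(g(b, d), g(b, b)))) = 1 + max(1, 2) = 3
depth(g(g(g(d, d), g(g(b, d), g(b, b))), b)) = 1 + max(3, 0) = 4
depth(g(d, b)) = 1 + max(0, 0) = 1
depth(g(b, g(d, b))) = 1 + max(0, 1) = 2
depth(g(g(d, b), b)) = 1 + max(1, 0) = 2
depth(g(g(b, g(d, b)), g(g(d, b), b))) = 1 + max(2, 2) = 3
depth(g(g(b, d), g(g(b, g(d, b)), g(g(d, b), b)))) = 1 + max(1, 3) = 4
depth(g(g(g(g(d, d), g(g(b, d), g(b, b))), b), g(g(b, d), g(g(b, g(d, b)), g(g(d, b), b))))) = 1 + max(4, 4) = 5
depth(g(g(g(g(g(g(d, d), g(b, d)), d), b), g(g(b, d), b)), g(g(g(g(d, d), g(g(b, d), g(b, b))), b), g(g(b, d), g(g(b, g(d, b)), g(g(d, b), b)))))) = 1 + max(5, 5) = 6
depth(g(g(g(g(g(d, d), g(d, d)), d), g(g(g(g(g(b, b), g(b, d)), d), b), d)), g(g(g(g(g(g(d, d), g(b, d)), d), b), g(g(b, d), b)), g(g(g(g(d, d), g(g(b, d), g(b, b))), b), g(g(b, d), g(g(b, g(d, b)), g(g(d, b), b))))))) = 1 + max(6, 6) = 7

7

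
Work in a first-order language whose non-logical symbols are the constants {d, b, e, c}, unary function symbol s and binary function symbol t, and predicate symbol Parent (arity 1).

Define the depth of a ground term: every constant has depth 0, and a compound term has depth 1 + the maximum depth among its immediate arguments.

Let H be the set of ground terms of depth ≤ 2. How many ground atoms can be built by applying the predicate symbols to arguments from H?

First count ground terms of depth ≤ 2.
If N_k denotes the number of depth-≤k ground terms, the 4 constants give N_0 = 4, and each function symbol of arity r contributes N_{k-1}^r new terms at level k: N_k = 4 + N_{k-1} + N_{k-1}^2.
N_0 = 4
N_1 = 4 + 4 + 4^2 = 24
N_2 = 4 + 24 + 24^2 = 604
So |H| = 604.
Each predicate of arity r yields |H|^r ground atoms (one per choice of an r-tuple from H):
  Parent: 604
Total ground atoms: 604.

604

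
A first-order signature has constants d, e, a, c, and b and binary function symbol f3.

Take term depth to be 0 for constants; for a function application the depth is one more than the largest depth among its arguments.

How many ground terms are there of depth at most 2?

Write N_k for the number of ground terms of depth ≤ k. A term of depth ≤ k is either a constant or a function symbol applied to arguments of depth ≤ k−1, so N_k = 5 + N_{k-1}^2.
N_0 = 5
N_1 = 5 + 5^2 = 30
N_2 = 5 + 30^2 = 905

905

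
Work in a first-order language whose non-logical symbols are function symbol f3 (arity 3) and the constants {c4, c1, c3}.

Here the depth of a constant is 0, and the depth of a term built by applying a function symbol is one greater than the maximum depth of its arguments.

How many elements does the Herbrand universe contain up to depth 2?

27003

Write N_k for the number of ground terms of depth ≤ k. A term of depth ≤ k is either a constant or a function symbol applied to arguments of depth ≤ k−1, so N_k = 3 + N_{k-1}^3.
N_0 = 3
N_1 = 3 + 3^3 = 30
N_2 = 3 + 30^3 = 27003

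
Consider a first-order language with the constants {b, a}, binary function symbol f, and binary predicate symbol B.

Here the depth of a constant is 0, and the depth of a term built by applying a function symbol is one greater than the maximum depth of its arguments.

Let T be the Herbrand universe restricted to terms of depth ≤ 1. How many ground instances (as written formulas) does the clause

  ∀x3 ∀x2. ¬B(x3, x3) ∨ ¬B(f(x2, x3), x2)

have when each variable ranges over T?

Ground terms of depth ≤ 1:
  Count level by level. With function symbols f/2, the terms of depth ≤ k are the 2 constants together with each function applied to depth-≤(k−1) tuples, so N_k = 2 + N_{k-1}^2.
  N_0 = 2
  N_1 = 2 + 2^2 = 6
  Explicitly: b, a, f(b, b), f(b, a), f(a, b), f(a, a).
So there are 6 ground terms available for substitution.
The body mentions every one of the 2 quantified variables; since ground terms form a free algebra, no two substitutions collapse to the same formula.
Number of ground instances = 6^2 = 36.

36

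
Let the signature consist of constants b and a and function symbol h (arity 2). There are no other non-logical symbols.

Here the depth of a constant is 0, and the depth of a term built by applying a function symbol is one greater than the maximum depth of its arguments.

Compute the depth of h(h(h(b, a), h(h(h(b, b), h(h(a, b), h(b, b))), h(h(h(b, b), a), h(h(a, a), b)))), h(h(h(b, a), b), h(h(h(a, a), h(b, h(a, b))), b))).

depth(h(b, a)) = 1 + max(0, 0) = 1
depth(h(b, b)) = 1 + max(0, 0) = 1
depth(h(a, b)) = 1 + max(0, 0) = 1
depth(h(h(a, b), h(b, b))) = 1 + max(1, 1) = 2
depth(h(h(b, b), h(h(a, b), h(b, b)))) = 1 + max(1, 2) = 3
depth(h(h(b, b), a)) = 1 + max(1, 0) = 2
depth(h(a, a)) = 1 + max(0, 0) = 1
depth(h(h(a, a), b)) = 1 + max(1, 0) = 2
depth(h(h(h(b, b), a), h(h(a, a), b))) = 1 + max(2, 2) = 3
depth(h(h(h(b, b), h(h(a, b), h(b, b))), h(h(h(b, b), a), h(h(a, a), b)))) = 1 + max(3, 3) = 4
depth(h(h(b, a), h(h(h(b, b), h(h(a, b), h(b, b))), h(h(h(b, b), a), h(h(a, a), b))))) = 1 + max(1, 4) = 5
depth(h(h(b, a), b)) = 1 + max(1, 0) = 2
depth(h(b, h(a, b))) = 1 + max(0, 1) = 2
depth(h(h(a, a), h(b, h(a, b)))) = 1 + max(1, 2) = 3
depth(h(h(h(a, a), h(b, h(a, b))), b)) = 1 + max(3, 0) = 4
depth(h(h(h(b, a), b), h(h(h(a, a), h(b, h(a, b))), b))) = 1 + max(2, 4) = 5
depth(h(h(h(b, a), h(h(h(b, b), h(h(a, b), h(b, b))), h(h(h(b, b), a), h(h(a, a), b)))), h(h(h(b, a), b), h(h(h(a, a), h(b, h(a, b))), b)))) = 1 + max(5, 5) = 6

6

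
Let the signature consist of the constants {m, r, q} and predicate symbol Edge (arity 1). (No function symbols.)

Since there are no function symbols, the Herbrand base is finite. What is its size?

With no function symbols, the Herbrand universe is just the 3 constants.
Ground atoms per predicate: Edge: 3.
Herbrand base size = 3 = 3.

3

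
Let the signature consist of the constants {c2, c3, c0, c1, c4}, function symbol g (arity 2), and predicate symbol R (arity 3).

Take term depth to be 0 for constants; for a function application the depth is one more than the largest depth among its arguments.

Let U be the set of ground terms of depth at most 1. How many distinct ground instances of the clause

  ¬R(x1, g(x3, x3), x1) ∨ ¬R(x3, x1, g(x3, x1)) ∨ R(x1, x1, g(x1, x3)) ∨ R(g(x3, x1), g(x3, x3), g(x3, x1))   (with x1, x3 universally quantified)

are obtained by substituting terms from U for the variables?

Ground terms of depth ≤ 1:
  If N_k denotes the number of depth-≤k ground terms, the 5 constants give N_0 = 5, and each function symbol of arity r contributes N_{k-1}^r new terms at level k: N_k = 5 + N_{k-1}^2.
  N_0 = 5
  N_1 = 5 + 5^2 = 30
So there are 30 ground terms available for substitution.
The body mentions every one of the 2 quantified variables; since ground terms form a free algebra, no two substitutions collapse to the same formula.
Number of ground instances = 30^2 = 900.

900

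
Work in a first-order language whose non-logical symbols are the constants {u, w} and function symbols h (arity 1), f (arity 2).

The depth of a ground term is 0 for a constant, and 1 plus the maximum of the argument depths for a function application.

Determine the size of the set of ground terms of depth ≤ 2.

74

Count level by level. With function symbols h/1, f/2, the terms of depth ≤ k are the 2 constants together with each function applied to depth-≤(k−1) tuples, so N_k = 2 + N_{k-1} + N_{k-1}^2.
N_0 = 2
N_1 = 2 + 2 + 2^2 = 8
N_2 = 2 + 8 + 8^2 = 74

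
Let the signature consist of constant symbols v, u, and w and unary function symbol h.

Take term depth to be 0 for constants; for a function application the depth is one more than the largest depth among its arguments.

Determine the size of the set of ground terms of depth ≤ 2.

9

Let N_k = |{terms of depth ≤ k}|. Then N_0 = 3 and N_k = 3 + N_{k-1} for k ≥ 1 (one summand per function symbol, arity giving the exponent).
N_0 = 3
N_1 = 3 + 3 = 6
N_2 = 3 + 6 = 9
Explicitly: v, u, w, h(v), h(u), h(w), h(h(v)), h(h(u)), h(h(w)).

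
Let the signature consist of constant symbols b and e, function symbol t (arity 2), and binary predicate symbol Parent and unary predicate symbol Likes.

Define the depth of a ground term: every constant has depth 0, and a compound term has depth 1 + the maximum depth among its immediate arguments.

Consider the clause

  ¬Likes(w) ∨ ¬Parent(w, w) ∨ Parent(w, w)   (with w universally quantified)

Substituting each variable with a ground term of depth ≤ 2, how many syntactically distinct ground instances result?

38

Ground terms of depth ≤ 2:
  Write N_k for the number of ground terms of depth ≤ k. A term of depth ≤ k is either a constant or a function symbol applied to arguments of depth ≤ k−1, so N_k = 2 + N_{k-1}^2.
  N_0 = 2
  N_1 = 2 + 2^2 = 6
  N_2 = 2 + 6^2 = 38
So there are 38 ground terms available for substitution.
The body mentions the single quantified variable w; since ground terms form a free algebra, no two substitutions collapse to the same formula.
Number of ground instances = 38.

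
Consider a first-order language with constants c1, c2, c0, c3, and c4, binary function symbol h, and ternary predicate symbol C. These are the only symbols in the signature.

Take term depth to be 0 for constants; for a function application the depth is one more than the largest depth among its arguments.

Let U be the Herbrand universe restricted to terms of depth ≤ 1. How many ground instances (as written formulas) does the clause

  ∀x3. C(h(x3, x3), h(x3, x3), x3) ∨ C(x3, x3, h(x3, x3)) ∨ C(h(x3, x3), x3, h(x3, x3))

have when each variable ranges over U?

30

Ground terms of depth ≤ 1:
  Let N_k = |{terms of depth ≤ k}|. Then N_0 = 5 and N_k = 5 + N_{k-1}^2 for k ≥ 1 (one summand per function symbol, arity giving the exponent).
  N_0 = 5
  N_1 = 5 + 5^2 = 30
So there are 30 ground terms available for substitution.
The body mentions the single quantified variable x3; since ground terms form a free algebra, no two substitutions collapse to the same formula.
Number of ground instances = 30.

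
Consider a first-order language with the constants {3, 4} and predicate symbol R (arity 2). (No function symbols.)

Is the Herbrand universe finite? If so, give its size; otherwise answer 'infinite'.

2

There are no function symbols, so every ground term is one of the 2 constants.
The Herbrand universe is {3, 4}, which is finite with 2 elements.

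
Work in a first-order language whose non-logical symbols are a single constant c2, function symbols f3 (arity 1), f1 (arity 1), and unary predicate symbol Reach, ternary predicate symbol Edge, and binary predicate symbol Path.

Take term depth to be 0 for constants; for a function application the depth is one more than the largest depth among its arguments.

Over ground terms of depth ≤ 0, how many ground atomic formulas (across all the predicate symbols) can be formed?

First count ground terms of depth ≤ 0.
If N_k denotes the number of depth-≤k ground terms, the 1 constant gives N_0 = 1, and each function symbol of arity r contributes N_{k-1}^r new terms at level k: N_k = 1 + N_{k-1} + N_{k-1}.
N_0 = 1
So |H| = 1.
For each predicate symbol, the number of ground atoms is |H| raised to its arity; summing:
  Reach: 1;  Edge: 1^3 = 1;  Path: 1^2 = 1
Total ground atoms: 1 + 1 + 1 = 3.

3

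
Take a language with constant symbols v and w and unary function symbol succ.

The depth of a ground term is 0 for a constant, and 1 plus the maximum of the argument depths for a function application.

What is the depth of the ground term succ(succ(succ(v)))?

depth(succ(v)) = 1 + depth(v) = 1 + 0 = 1
depth(succ(succ(v))) = 1 + depth(succ(v)) = 1 + 1 = 2
depth(succ(succ(succ(v)))) = 1 + depth(succ(succ(v))) = 1 + 2 = 3

3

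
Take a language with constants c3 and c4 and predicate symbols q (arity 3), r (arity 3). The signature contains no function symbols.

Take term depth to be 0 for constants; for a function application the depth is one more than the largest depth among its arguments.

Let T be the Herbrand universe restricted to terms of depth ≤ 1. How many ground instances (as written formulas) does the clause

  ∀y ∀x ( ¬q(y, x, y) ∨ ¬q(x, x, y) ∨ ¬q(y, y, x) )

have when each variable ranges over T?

4

Ground terms of depth ≤ 1:
  With no function symbols every ground term is a constant, so there are exactly 2 ground terms at every depth bound.
  N_0 = 2
  N_1 = 2
So there are 2 ground terms available for substitution.
Each of y, x ranges independently over the available ground terms, and distinct assignments produce distinct instances.
Number of ground instances = 2^2 = 4.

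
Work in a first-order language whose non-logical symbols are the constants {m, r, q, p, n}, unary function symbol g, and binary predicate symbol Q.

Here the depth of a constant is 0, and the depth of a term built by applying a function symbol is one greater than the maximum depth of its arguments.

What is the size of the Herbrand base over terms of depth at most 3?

400

First count ground terms of depth ≤ 3.
Let N_k count ground terms of depth at most k. Each non-constant term of depth ≤ k is some function symbol applied to depth-≤(k−1) arguments, giving N_k = 5 + N_{k-1}.
N_0 = 5
N_1 = 5 + 5 = 10
N_2 = 5 + 10 = 15
N_3 = 5 + 15 = 20
So |H| = 20.
Ground atoms are formed by filling each argument slot of a predicate with a term from H, so an r-ary predicate gives |H|^r atoms:
  Q: 20^2 = 400
Total ground atoms: 400.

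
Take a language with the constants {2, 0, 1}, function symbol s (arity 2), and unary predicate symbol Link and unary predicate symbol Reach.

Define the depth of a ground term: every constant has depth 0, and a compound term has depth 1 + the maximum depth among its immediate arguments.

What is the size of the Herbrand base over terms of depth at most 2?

294

First count ground terms of depth ≤ 2.
Let N_k = |{terms of depth ≤ k}|. Then N_0 = 3 and N_k = 3 + N_{k-1}^2 for k ≥ 1 (one summand per function symbol, arity giving the exponent).
N_0 = 3
N_1 = 3 + 3^2 = 12
N_2 = 3 + 12^2 = 147
So |H| = 147.
For each predicate symbol, the number of ground atoms is |H| raised to its arity; summing:
  Link: 147;  Reach: 147
Total ground atoms: 147 + 147 = 294.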